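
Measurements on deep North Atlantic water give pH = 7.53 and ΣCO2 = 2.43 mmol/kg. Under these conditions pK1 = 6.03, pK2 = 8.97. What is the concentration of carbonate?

α₂ = 1 / (1 + [H⁺]/K2 + [H⁺]²/(K1K2)) = 1 / (1 + 10^+1.44 + 10^-0.06)
   = 1 / (1 + 27.542 + 0.87096) = 1/29.413 = 0.03400
[CO3²⁻] = α₂ × DIC = 0.03400 × 2.43 = 0.0826 mmol/kg

[CO3²⁻] = 0.0826 mmol/kg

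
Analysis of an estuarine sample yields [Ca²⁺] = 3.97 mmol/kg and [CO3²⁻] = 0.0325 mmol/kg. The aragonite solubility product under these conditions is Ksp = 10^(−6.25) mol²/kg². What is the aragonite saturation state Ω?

Ω = 0.229

Ksp = 10^(−6.25) = 5.623×10^-7
Ω = [Ca²⁺][CO3²⁻]/Ksp = (3.97×10^-3)(0.0325×10^-3) / 5.623×10^-7 = 0.229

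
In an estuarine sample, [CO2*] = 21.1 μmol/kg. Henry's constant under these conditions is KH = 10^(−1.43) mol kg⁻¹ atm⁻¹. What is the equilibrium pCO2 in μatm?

pCO2 = 568 μatm

KH = 10^(−1.43) = 3.715×10^-2 mol kg⁻¹ atm⁻¹
pCO2 = [CO2*]/KH = 21.1×10^-6 / 3.715×10^-2 = 5.68×10^-4 atm = 568 μatm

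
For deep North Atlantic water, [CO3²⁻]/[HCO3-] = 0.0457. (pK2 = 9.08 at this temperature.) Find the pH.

From K2 = [H⁺][CO3²⁻]/[HCO3-]:  pH = pK2 + log₁₀([CO3²⁻]/[HCO3-])
log₁₀(0.0457) = -1.340
pH = 9.08 + (-1.340) = 7.74

pH = 7.74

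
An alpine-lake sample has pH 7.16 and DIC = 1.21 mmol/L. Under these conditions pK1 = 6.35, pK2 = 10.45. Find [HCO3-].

α₁ = 1 / (1 + [H⁺]/K1 + K2/[H⁺]) = 1 / (1 + 10^-0.81 + 10^-3.29)
   = 1 / (1 + 0.15488 + 0.00051286) = 1/1.1554 = 0.8655
[HCO3⁻] = α₁ × DIC = 0.8655 × 1.21 = 1.05 mmol/L

[HCO3⁻] = 1.05 mmol/L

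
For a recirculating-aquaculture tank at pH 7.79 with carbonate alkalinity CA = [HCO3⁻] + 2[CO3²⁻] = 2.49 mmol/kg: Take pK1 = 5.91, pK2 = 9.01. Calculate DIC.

CA = [HCO3⁻] + 2[CO3²⁻] = (α₁ + 2α₂)·DIC
At pH 7.79: [H⁺]/K1 = 10^-1.88 = 0.013183, K2/[H⁺] = 10^-1.22 = 0.060256
α₁ = 1/(1 + 0.013183 + 0.060256) = 1/1.0734 = 0.9316; α₂ = α₁·K2/[H⁺] = 0.05613
α₁ + 2α₂ = 1.0439
DIC = CA / (α₁ + 2α₂) = 2.49 / 1.0439 = 2.39 mmol/kg

DIC = 2.39 mmol/kg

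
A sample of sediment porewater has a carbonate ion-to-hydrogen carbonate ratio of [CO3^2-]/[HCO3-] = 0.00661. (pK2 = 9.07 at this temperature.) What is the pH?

From K2 = [H⁺][CO3^2-]/[HCO3-]:  pH = pK2 + log₁₀([CO3^2-]/[HCO3-])
log₁₀(0.00661) = -2.180
pH = 9.07 + (-2.180) = 6.89

pH = 6.89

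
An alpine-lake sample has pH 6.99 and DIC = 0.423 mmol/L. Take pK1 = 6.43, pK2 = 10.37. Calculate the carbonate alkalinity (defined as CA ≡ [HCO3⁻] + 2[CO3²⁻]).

CA = 0.332 mmol/L

CA = [HCO3⁻] + 2[CO3²⁻] = (α₁ + 2α₂)·DIC
At pH 6.99: [H⁺]/K1 = 10^-0.56 = 0.27542, K2/[H⁺] = 10^-3.38 = 0.00041687
α₁ = 1/(1 + 0.27542 + 0.00041687) = 1/1.2758 = 0.7838; α₂ = α₁·K2/[H⁺] = 0.0003267
α₁ + 2α₂ = 0.7845
CA = 0.7845 × 0.423 = 0.332 mmol/L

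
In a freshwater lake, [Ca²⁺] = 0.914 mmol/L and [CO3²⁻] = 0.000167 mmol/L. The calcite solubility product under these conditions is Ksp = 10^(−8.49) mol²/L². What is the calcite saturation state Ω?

Ω = 0.0472

Ksp = 10^(−8.49) = 3.236×10^-9
Ω = [Ca²⁺][CO3²⁻]/Ksp = (0.914×10^-3)(0.000167×10^-3) / 3.236×10^-9 = 0.0472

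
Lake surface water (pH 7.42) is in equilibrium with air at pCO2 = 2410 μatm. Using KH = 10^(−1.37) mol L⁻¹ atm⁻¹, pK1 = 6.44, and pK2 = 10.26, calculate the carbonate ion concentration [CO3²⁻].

[CO2*] = KH · pCO2 = 10^(−1.37) × 2410×10^-6 = 1.028×10^-4 mol/L
α₀ = 1/(1 + K1/[H⁺] + K1K2/[H⁺]²) = 1/(1 + 10^+0.98 + 10^-1.86) = 0.09466
DIC = [CO2*]/α₀ = 1.028×10^-4 / 0.09466 = 1.086 mmol/L
[CO3²⁻] = α₂·DIC; α₂ = 0.001307, so [CO3²⁻] = 0.001307 × 1.086 = 0.00142 mmol/L = 1.42 μmol/L

[CO3²⁻] = 1.42 μmol/L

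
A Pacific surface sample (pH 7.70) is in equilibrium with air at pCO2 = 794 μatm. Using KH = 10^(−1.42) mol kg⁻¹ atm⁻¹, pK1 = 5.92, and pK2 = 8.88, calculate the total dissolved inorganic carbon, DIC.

DIC = 1.97 mmol/kg

[CO2*] = KH · pCO2 = 10^(−1.42) × 794×10^-6 = 3.019×10^-5 mol/kg
α₀ = 1/(1 + K1/[H⁺] + K1K2/[H⁺]²) = 1/(1 + 10^+1.78 + 10^+0.60) = 0.01533
DIC = [CO2*]/α₀ = 3.019×10^-5 / 0.01533 = 1.97 mmol/kg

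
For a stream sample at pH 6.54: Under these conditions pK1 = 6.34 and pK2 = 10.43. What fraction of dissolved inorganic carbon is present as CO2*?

α₀ = 1 / (1 + K1/[H⁺] + K1K2/[H⁺]²) = 1 / (1 + 10^+0.20 + 10^-3.69)
   = 1 / (1 + 1.5849 + 0.00020417) = 1/2.5851 = 0.3868

α₀ = 0.387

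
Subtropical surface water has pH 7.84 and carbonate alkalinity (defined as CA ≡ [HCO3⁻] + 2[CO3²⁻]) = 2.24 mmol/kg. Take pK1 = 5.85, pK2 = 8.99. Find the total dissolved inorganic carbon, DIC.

DIC = 2.12 mmol/kg

CA = [HCO3⁻] + 2[CO3²⁻] = (α₁ + 2α₂)·DIC
At pH 7.84: [H⁺]/K1 = 10^-1.99 = 0.010233, K2/[H⁺] = 10^-1.15 = 0.070795
α₁ = 1/(1 + 0.010233 + 0.070795) = 1/1.0810 = 0.9250; α₂ = α₁·K2/[H⁺] = 0.06549
α₁ + 2α₂ = 1.0560
DIC = CA / (α₁ + 2α₂) = 2.24 / 1.0560 = 2.12 mmol/kg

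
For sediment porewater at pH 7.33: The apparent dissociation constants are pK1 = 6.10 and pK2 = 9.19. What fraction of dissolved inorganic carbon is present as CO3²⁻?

α₂ = 0.0129

α₂ = 1 / (1 + [H⁺]/K2 + [H⁺]²/(K1K2)) = 1 / (1 + 10^+1.86 + 10^+0.63)
   = 1 / (1 + 72.444 + 4.2658) = 1/77.709 = 0.01287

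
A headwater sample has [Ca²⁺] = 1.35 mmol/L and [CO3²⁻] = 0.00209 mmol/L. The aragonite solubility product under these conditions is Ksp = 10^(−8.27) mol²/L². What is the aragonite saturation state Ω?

Ω = 0.525

Ksp = 10^(−8.27) = 5.370×10^-9
Ω = [Ca²⁺][CO3²⁻]/Ksp = (1.35×10^-3)(0.00209×10^-3) / 5.370×10^-9 = 0.525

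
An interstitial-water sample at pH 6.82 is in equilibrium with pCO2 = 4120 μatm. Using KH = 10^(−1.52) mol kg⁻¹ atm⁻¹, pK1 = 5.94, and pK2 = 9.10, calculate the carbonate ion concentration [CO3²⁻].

[CO2*] = KH · pCO2 = 10^(−1.52) × 4120×10^-6 = 1.244×10^-4 mol/kg
α₀ = 1/(1 + K1/[H⁺] + K1K2/[H⁺]²) = 1/(1 + 10^+0.88 + 10^-1.40) = 0.1159
DIC = [CO2*]/α₀ = 1.244×10^-4 / 0.1159 = 1.073 mmol/kg
[CO3²⁻] = α₂·DIC; α₂ = 0.004615, so [CO3²⁻] = 0.004615 × 1.073 = 0.00495 mmol/kg = 4.95 μmol/kg

[CO3²⁻] = 4.95 μmol/kg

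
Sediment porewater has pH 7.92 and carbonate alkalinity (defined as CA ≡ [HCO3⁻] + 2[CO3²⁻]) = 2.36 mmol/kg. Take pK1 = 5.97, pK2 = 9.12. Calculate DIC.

DIC = 2.25 mmol/kg

CA = [HCO3⁻] + 2[CO3²⁻] = (α₁ + 2α₂)·DIC
At pH 7.92: [H⁺]/K1 = 10^-1.95 = 0.011220, K2/[H⁺] = 10^-1.20 = 0.063096
α₁ = 1/(1 + 0.011220 + 0.063096) = 1/1.0743 = 0.9308; α₂ = α₁·K2/[H⁺] = 0.05873
α₁ + 2α₂ = 1.0483
DIC = CA / (α₁ + 2α₂) = 2.36 / 1.0483 = 2.25 mmol/kg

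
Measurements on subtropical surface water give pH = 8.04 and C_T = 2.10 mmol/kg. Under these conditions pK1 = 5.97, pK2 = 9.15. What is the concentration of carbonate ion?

[CO3²⁻] = 0.150 mmol/kg

α₂ = 1 / (1 + [H⁺]/K2 + [H⁺]²/(K1K2)) = 1 / (1 + 10^+1.11 + 10^-0.96)
   = 1 / (1 + 12.882 + 0.10965) = 1/13.992 = 0.07147
[CO3²⁻] = α₂ × DIC = 0.07147 × 2.10 = 0.150 mmol/kg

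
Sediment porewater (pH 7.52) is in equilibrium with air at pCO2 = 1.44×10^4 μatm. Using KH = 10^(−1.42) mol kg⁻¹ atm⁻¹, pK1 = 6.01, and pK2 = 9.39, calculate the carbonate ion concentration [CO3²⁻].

[CO2*] = KH · pCO2 = 10^(−1.42) × 1.44×10^4×10^-6 = 5.475×10^-4 mol/kg
α₀ = 1/(1 + K1/[H⁺] + K1K2/[H⁺]²) = 1/(1 + 10^+1.51 + 10^-0.36) = 0.02959
DIC = [CO2*]/α₀ = 5.475×10^-4 / 0.02959 = 18.50 mmol/kg
[CO3²⁻] = α₂·DIC; α₂ = 0.01292, so [CO3²⁻] = 0.01292 × 18.50 = 0.239 mmol/kg

[CO3²⁻] = 0.239 mmol/kg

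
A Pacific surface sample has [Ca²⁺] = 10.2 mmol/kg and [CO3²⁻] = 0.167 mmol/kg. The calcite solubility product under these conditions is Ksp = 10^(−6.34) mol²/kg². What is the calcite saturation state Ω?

Ksp = 10^(−6.34) = 4.571×10^-7
Ω = [Ca²⁺][CO3²⁻]/Ksp = (10.2×10^-3)(0.167×10^-3) / 4.571×10^-7 = 3.73

Ω = 3.73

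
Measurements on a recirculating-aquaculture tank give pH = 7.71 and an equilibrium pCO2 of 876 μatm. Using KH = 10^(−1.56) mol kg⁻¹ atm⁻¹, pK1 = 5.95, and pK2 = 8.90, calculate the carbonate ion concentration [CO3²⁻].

[CO2*] = KH · pCO2 = 10^(−1.56) × 876×10^-6 = 2.413×10^-5 mol/kg
α₀ = 1/(1 + K1/[H⁺] + K1K2/[H⁺]²) = 1/(1 + 10^+1.76 + 10^+0.57) = 0.01606
DIC = [CO2*]/α₀ = 2.413×10^-5 / 0.01606 = 1.502 mmol/kg
[CO3²⁻] = α₂·DIC; α₂ = 0.05968, so [CO3²⁻] = 0.05968 × 1.502 = 0.0896 mmol/kg

[CO3²⁻] = 0.0896 mmol/kg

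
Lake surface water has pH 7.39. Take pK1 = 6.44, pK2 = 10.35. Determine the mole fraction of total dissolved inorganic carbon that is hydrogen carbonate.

α₁ = 1 / (1 + [H⁺]/K1 + K2/[H⁺]) = 1 / (1 + 10^-0.95 + 10^-2.96)
   = 1 / (1 + 0.11220 + 0.0010965) = 1/1.1133 = 0.8982

α₁ = 0.898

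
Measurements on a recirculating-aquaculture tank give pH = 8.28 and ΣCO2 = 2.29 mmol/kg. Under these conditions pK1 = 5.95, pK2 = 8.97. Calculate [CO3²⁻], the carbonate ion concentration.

[CO3²⁻] = 0.387 mmol/kg

α₂ = 1 / (1 + [H⁺]/K2 + [H⁺]²/(K1K2)) = 1 / (1 + 10^+0.69 + 10^-1.64)
   = 1 / (1 + 4.8978 + 0.022909) = 1/5.9207 = 0.1689
[CO3²⁻] = α₂ × DIC = 0.1689 × 2.29 = 0.387 mmol/kg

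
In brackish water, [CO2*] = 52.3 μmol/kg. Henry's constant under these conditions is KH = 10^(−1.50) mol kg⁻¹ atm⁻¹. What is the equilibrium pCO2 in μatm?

KH = 10^(−1.50) = 3.162×10^-2 mol kg⁻¹ atm⁻¹
pCO2 = [CO2*]/KH = 52.3×10^-6 / 3.162×10^-2 = 1.65×10^-3 atm = 1650 μatm

pCO2 = 1650 μatm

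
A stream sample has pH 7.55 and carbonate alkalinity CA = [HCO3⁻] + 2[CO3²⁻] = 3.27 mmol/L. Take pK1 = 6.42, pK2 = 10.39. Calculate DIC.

CA = [HCO3⁻] + 2[CO3²⁻] = (α₁ + 2α₂)·DIC
At pH 7.55: [H⁺]/K1 = 10^-1.13 = 0.074131, K2/[H⁺] = 10^-2.84 = 0.0014454
α₁ = 1/(1 + 0.074131 + 0.0014454) = 1/1.0756 = 0.9297; α₂ = α₁·K2/[H⁺] = 0.001344
α₁ + 2α₂ = 0.9324
DIC = CA / (α₁ + 2α₂) = 3.27 / 0.9324 = 3.51 mmol/L

DIC = 3.51 mmol/L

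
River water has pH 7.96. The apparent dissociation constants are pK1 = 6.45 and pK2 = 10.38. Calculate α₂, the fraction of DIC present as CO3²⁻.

α₂ = 1 / (1 + [H⁺]/K2 + [H⁺]²/(K1K2)) = 1 / (1 + 10^+2.42 + 10^+0.91)
   = 1 / (1 + 263.03 + 8.1283) = 1/272.16 = 0.003674

α₂ = 0.00367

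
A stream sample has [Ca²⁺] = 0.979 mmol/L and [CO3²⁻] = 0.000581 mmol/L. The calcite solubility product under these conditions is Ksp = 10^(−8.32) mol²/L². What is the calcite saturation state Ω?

Ω = 0.119

Ksp = 10^(−8.32) = 4.786×10^-9
Ω = [Ca²⁺][CO3²⁻]/Ksp = (0.979×10^-3)(0.000581×10^-3) / 4.786×10^-9 = 0.119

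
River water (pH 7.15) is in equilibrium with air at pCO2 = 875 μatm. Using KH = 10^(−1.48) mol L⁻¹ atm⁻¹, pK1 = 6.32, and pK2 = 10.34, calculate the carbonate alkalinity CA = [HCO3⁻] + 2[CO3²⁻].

[CO2*] = KH · pCO2 = 10^(−1.48) × 875×10^-6 = 2.897×10^-5 mol/L
α₀ = 1/(1 + K1/[H⁺] + K1K2/[H⁺]²) = 1/(1 + 10^+0.83 + 10^-2.36) = 0.1288
DIC = [CO2*]/α₀ = 2.897×10^-5 / 0.1288 = 0.2250 mmol/L
CA = (α₁ + 2α₂)·DIC = (0.8707 + 2×0.0005621) × 0.2250 = 0.196 mmol/L

CA = 0.196 mmol/L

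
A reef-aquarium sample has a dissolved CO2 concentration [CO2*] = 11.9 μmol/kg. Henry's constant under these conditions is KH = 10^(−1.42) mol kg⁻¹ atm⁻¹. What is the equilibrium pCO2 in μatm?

pCO2 = 313 μatm

KH = 10^(−1.42) = 3.802×10^-2 mol kg⁻¹ atm⁻¹
pCO2 = [CO2*]/KH = 11.9×10^-6 / 3.802×10^-2 = 3.13×10^-4 atm = 313 μatm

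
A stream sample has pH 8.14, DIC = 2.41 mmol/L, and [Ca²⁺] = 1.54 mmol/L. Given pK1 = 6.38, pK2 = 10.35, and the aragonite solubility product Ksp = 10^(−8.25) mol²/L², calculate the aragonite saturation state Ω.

Ω = 3.98

α₂ = 1 / (1 + [H⁺]/K2 + [H⁺]²/(K1K2)) = 1 / (1 + 10^+2.21 + 10^+0.45)
   = 1 / (1 + 162.18 + 2.8184) = 1/166.00 = 0.006024
[CO3²⁻] = α₂ × DIC = 0.006024 × 2.41 = 0.01452 mmol/L = 14.52 μmol/L
Ksp = 10^(−8.25) = 5.623×10^-9
Ω = [Ca²⁺][CO3²⁻]/Ksp = (1.54×10^-3)(1.452×10^-5) / 5.623×10^-9 = 3.98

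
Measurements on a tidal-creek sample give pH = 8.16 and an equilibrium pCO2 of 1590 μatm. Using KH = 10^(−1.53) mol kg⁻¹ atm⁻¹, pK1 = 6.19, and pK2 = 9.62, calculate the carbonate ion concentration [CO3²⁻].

[CO3²⁻] = 0.152 mmol/kg

[CO2*] = KH · pCO2 = 10^(−1.53) × 1590×10^-6 = 4.692×10^-5 mol/kg
α₀ = 1/(1 + K1/[H⁺] + K1K2/[H⁺]²) = 1/(1 + 10^+1.97 + 10^+0.51) = 0.01025
DIC = [CO2*]/α₀ = 4.692×10^-5 / 0.01025 = 4.578 mmol/kg
[CO3²⁻] = α₂·DIC; α₂ = 0.03317, so [CO3²⁻] = 0.03317 × 4.578 = 0.152 mmol/kg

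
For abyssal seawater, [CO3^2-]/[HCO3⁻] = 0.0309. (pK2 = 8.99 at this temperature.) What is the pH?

pH = 7.48

From K2 = [H⁺][CO3^2-]/[HCO3⁻]:  pH = pK2 + log₁₀([CO3^2-]/[HCO3⁻])
log₁₀(0.0309) = -1.510
pH = 8.99 + (-1.510) = 7.48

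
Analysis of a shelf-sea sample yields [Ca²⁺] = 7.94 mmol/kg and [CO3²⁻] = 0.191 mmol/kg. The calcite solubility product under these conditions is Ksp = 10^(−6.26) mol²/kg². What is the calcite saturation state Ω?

Ω = 2.76

Ksp = 10^(−6.26) = 5.495×10^-7
Ω = [Ca²⁺][CO3²⁻]/Ksp = (7.94×10^-3)(0.191×10^-3) / 5.495×10^-7 = 2.76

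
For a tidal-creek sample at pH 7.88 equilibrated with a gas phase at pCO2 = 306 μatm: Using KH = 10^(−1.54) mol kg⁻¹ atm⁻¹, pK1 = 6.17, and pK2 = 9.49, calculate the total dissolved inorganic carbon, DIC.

DIC = 0.473 mmol/kg

[CO2*] = KH · pCO2 = 10^(−1.54) × 306×10^-6 = 8.825×10^-6 mol/kg
α₀ = 1/(1 + K1/[H⁺] + K1K2/[H⁺]²) = 1/(1 + 10^+1.71 + 10^+0.10) = 0.01868
DIC = [CO2*]/α₀ = 8.825×10^-6 / 0.01868 = 0.473 mmol/kg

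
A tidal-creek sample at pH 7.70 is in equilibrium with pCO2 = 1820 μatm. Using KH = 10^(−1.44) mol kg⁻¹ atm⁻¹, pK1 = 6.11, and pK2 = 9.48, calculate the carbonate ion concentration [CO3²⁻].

[CO2*] = KH · pCO2 = 10^(−1.44) × 1820×10^-6 = 6.608×10^-5 mol/kg
α₀ = 1/(1 + K1/[H⁺] + K1K2/[H⁺]²) = 1/(1 + 10^+1.59 + 10^-0.19) = 0.02466
DIC = [CO2*]/α₀ = 6.608×10^-5 / 0.02466 = 2.680 mmol/kg
[CO3²⁻] = α₂·DIC; α₂ = 0.01592, so [CO3²⁻] = 0.01592 × 2.680 = 0.0427 mmol/kg

[CO3²⁻] = 0.0427 mmol/kg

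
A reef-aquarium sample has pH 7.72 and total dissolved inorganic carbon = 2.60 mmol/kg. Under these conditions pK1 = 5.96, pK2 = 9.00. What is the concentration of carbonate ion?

[CO3²⁻] = 0.128 mmol/kg

α₂ = 1 / (1 + [H⁺]/K2 + [H⁺]²/(K1K2)) = 1 / (1 + 10^+1.28 + 10^-0.48)
   = 1 / (1 + 19.055 + 0.33113) = 1/20.386 = 0.04905
[CO3²⁻] = α₂ × DIC = 0.04905 × 2.60 = 0.128 mmol/kg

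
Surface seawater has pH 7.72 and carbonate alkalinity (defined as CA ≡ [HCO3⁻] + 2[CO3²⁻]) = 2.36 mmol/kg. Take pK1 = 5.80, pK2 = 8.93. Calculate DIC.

DIC = 2.26 mmol/kg

CA = [HCO3⁻] + 2[CO3²⁻] = (α₁ + 2α₂)·DIC
At pH 7.72: [H⁺]/K1 = 10^-1.92 = 0.012023, K2/[H⁺] = 10^-1.21 = 0.061660
α₁ = 1/(1 + 0.012023 + 0.061660) = 1/1.0737 = 0.9314; α₂ = α₁·K2/[H⁺] = 0.05743
α₁ + 2α₂ = 1.0462
DIC = CA / (α₁ + 2α₂) = 2.36 / 1.0462 = 2.26 mmol/kg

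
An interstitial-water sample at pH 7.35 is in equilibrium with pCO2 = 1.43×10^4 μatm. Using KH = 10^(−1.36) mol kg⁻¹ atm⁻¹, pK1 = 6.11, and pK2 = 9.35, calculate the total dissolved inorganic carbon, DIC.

[CO2*] = KH · pCO2 = 10^(−1.36) × 1.43×10^4×10^-6 = 6.242×10^-4 mol/kg
α₀ = 1/(1 + K1/[H⁺] + K1K2/[H⁺]²) = 1/(1 + 10^+1.24 + 10^-0.76) = 0.05390
DIC = [CO2*]/α₀ = 6.242×10^-4 / 0.05390 = 11.6 mmol/kg

DIC = 11.6 mmol/kg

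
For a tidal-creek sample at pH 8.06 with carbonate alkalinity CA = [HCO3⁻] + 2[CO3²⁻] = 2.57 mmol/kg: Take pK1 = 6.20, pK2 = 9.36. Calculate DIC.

DIC = 2.49 mmol/kg

CA = [HCO3⁻] + 2[CO3²⁻] = (α₁ + 2α₂)·DIC
At pH 8.06: [H⁺]/K1 = 10^-1.86 = 0.013804, K2/[H⁺] = 10^-1.30 = 0.050119
α₁ = 1/(1 + 0.013804 + 0.050119) = 1/1.0639 = 0.9399; α₂ = α₁·K2/[H⁺] = 0.04711
α₁ + 2α₂ = 1.0341
DIC = CA / (α₁ + 2α₂) = 2.57 / 1.0341 = 2.49 mmol/kg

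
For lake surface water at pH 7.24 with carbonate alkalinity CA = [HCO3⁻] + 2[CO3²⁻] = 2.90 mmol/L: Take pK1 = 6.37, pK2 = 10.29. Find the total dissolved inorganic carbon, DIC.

DIC = 3.29 mmol/L

CA = [HCO3⁻] + 2[CO3²⁻] = (α₁ + 2α₂)·DIC
At pH 7.24: [H⁺]/K1 = 10^-0.87 = 0.13490, K2/[H⁺] = 10^-3.05 = 0.00089125
α₁ = 1/(1 + 0.13490 + 0.00089125) = 1/1.1358 = 0.8804; α₂ = α₁·K2/[H⁺] = 0.0007847
α₁ + 2α₂ = 0.8820
DIC = CA / (α₁ + 2α₂) = 2.90 / 0.8820 = 3.29 mmol/L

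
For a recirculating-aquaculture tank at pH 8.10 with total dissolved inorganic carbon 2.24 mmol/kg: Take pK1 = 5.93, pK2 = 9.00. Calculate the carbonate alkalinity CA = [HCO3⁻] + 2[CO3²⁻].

CA = 2.48 mmol/kg

CA = [HCO3⁻] + 2[CO3²⁻] = (α₁ + 2α₂)·DIC
At pH 8.10: [H⁺]/K1 = 10^-2.17 = 0.0067608, K2/[H⁺] = 10^-0.90 = 0.12589
α₁ = 1/(1 + 0.0067608 + 0.12589) = 1/1.1327 = 0.8829; α₂ = α₁·K2/[H⁺] = 0.1111
α₁ + 2α₂ = 1.1052
CA = 1.1052 × 2.24 = 2.48 mmol/kg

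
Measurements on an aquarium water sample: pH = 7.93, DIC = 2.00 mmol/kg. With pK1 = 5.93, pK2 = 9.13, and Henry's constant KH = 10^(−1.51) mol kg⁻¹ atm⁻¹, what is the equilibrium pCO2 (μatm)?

α₀ = 1 / (1 + K1/[H⁺] + K1K2/[H⁺]²) = 1 / (1 + 10^+2.00 + 10^+0.80)
   = 1 / (1 + 100.00 + 6.3096) = 1/107.31 = 0.009319
[CO2*] = α₀ × DIC = 0.009319 × 2.00 = 0.01864 mmol/kg = 18.64 μmol/kg
pCO2 = [CO2*]/KH = 1.864×10^-5 / 3.090×10^-2 = 603 μatm

pCO2 = 603 μatm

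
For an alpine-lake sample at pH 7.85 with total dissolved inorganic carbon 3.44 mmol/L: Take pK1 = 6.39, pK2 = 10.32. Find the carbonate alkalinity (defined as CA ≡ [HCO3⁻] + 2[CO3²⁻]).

CA = [HCO3⁻] + 2[CO3²⁻] = (α₁ + 2α₂)·DIC
At pH 7.85: [H⁺]/K1 = 10^-1.46 = 0.034674, K2/[H⁺] = 10^-2.47 = 0.0033884
α₁ = 1/(1 + 0.034674 + 0.0033884) = 1/1.0381 = 0.9633; α₂ = α₁·K2/[H⁺] = 0.003264
α₁ + 2α₂ = 0.9699
CA = 0.9699 × 3.44 = 3.34 mmol/L

CA = 3.34 mmol/L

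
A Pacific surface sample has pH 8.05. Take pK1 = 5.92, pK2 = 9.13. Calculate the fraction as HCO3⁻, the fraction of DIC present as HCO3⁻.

α₁ = 1 / (1 + [H⁺]/K1 + K2/[H⁺]) = 1 / (1 + 10^-2.13 + 10^-1.08)
   = 1 / (1 + 0.0074131 + 0.083176) = 1/1.0906 = 0.9169

α₁ = 0.917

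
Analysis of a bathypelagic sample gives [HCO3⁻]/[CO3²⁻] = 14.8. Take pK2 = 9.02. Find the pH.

From K2 = [H⁺][CO3²⁻]/[HCO3⁻]:  pH = pK2 − log₁₀([HCO3⁻]/[CO3²⁻])
log₁₀(14.8) = +1.170
pH = 9.02 − (+1.170) = 7.85

pH = 7.85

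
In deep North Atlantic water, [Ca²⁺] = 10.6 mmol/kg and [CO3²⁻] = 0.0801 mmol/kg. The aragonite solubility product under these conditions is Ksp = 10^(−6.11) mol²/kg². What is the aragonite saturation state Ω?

Ω = 1.09

Ksp = 10^(−6.11) = 7.762×10^-7
Ω = [Ca²⁺][CO3²⁻]/Ksp = (10.6×10^-3)(0.0801×10^-3) / 7.762×10^-7 = 1.09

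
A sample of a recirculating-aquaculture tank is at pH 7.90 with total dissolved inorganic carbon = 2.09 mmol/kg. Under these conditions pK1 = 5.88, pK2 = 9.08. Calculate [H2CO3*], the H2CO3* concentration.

α₀ = 1 / (1 + K1/[H⁺] + K1K2/[H⁺]²) = 1 / (1 + 10^+2.02 + 10^+0.84)
   = 1 / (1 + 104.71 + 6.9183) = 1/112.63 = 0.008879
[CO2*] = α₀ × DIC = 0.008879 × 2.09 = 0.0186 mmol/kg = 18.6 μmol/kg

[CO2*] = 18.6 μmol/kg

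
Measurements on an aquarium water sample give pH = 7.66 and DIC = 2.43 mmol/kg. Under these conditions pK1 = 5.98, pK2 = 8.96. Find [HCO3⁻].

[HCO3⁻] = 2.27 mmol/kg

α₁ = 1 / (1 + [H⁺]/K1 + K2/[H⁺]) = 1 / (1 + 10^-1.68 + 10^-1.30)
   = 1 / (1 + 0.020893 + 0.050119) = 1/1.0710 = 0.9337
[HCO3⁻] = α₁ × DIC = 0.9337 × 2.43 = 2.27 mmol/kg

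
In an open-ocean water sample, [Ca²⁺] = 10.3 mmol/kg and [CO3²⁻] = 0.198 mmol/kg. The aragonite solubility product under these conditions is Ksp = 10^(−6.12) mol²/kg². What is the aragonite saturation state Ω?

Ω = 2.69

Ksp = 10^(−6.12) = 7.586×10^-7
Ω = [Ca²⁺][CO3²⁻]/Ksp = (10.3×10^-3)(0.198×10^-3) / 7.586×10^-7 = 2.69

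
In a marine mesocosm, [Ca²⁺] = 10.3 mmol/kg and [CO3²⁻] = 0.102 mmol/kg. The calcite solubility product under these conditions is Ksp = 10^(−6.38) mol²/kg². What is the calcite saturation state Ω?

Ksp = 10^(−6.38) = 4.169×10^-7
Ω = [Ca²⁺][CO3²⁻]/Ksp = (10.3×10^-3)(0.102×10^-3) / 4.169×10^-7 = 2.52

Ω = 2.52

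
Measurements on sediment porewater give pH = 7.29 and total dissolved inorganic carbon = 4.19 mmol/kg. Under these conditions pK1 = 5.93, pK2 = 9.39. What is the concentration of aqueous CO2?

[CO2*] = 0.174 mmol/kg

α₀ = 1 / (1 + K1/[H⁺] + K1K2/[H⁺]²) = 1 / (1 + 10^+1.36 + 10^-0.74)
   = 1 / (1 + 22.909 + 0.18197) = 1/24.091 = 0.04151
[CO2*] = α₀ × DIC = 0.04151 × 4.19 = 0.174 mmol/kg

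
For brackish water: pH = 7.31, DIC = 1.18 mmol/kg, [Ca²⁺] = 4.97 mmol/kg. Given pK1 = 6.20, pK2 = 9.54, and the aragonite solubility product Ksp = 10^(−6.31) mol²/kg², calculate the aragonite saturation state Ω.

α₂ = 1 / (1 + [H⁺]/K2 + [H⁺]²/(K1K2)) = 1 / (1 + 10^+2.23 + 10^+1.12)
   = 1 / (1 + 169.82 + 13.183) = 1/184.01 = 0.005435
[CO3²⁻] = α₂ × DIC = 0.005435 × 1.18 = 0.006413 mmol/kg = 6.413 μmol/kg
Ksp = 10^(−6.31) = 4.898×10^-7
Ω = [Ca²⁺][CO3²⁻]/Ksp = (4.97×10^-3)(6.413×10^-6) / 4.898×10^-7 = 0.0651

Ω = 0.0651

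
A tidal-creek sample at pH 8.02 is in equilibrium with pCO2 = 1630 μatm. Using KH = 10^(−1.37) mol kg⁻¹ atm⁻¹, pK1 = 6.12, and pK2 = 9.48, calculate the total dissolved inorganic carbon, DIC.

[CO2*] = KH · pCO2 = 10^(−1.37) × 1630×10^-6 = 6.953×10^-5 mol/kg
α₀ = 1/(1 + K1/[H⁺] + K1K2/[H⁺]²) = 1/(1 + 10^+1.90 + 10^+0.44) = 0.01202
DIC = [CO2*]/α₀ = 6.953×10^-5 / 0.01202 = 5.78 mmol/kg

DIC = 5.78 mmol/kg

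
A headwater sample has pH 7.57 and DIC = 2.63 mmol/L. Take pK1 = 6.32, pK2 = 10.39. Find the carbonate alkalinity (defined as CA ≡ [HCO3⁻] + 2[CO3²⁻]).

CA = 2.49 mmol/L

CA = [HCO3⁻] + 2[CO3²⁻] = (α₁ + 2α₂)·DIC
At pH 7.57: [H⁺]/K1 = 10^-1.25 = 0.056234, K2/[H⁺] = 10^-2.82 = 0.0015136
α₁ = 1/(1 + 0.056234 + 0.0015136) = 1/1.0577 = 0.9454; α₂ = α₁·K2/[H⁺] = 0.001431
α₁ + 2α₂ = 0.9483
CA = 0.9483 × 2.63 = 2.49 mmol/L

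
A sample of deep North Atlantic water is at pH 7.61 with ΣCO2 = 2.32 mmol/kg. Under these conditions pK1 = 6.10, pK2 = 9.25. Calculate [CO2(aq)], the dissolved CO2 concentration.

α₀ = 1 / (1 + K1/[H⁺] + K1K2/[H⁺]²) = 1 / (1 + 10^+1.51 + 10^-0.13)
   = 1 / (1 + 32.359 + 0.74131) = 1/34.101 = 0.02932
[CO2*] = α₀ × DIC = 0.02932 × 2.32 = 0.0680 mmol/kg

[CO2*] = 0.0680 mmol/kg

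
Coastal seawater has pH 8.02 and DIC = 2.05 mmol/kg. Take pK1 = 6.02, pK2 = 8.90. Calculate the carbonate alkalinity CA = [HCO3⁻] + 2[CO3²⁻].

CA = [HCO3⁻] + 2[CO3²⁻] = (α₁ + 2α₂)·DIC
At pH 8.02: [H⁺]/K1 = 10^-2.00 = 0.010000, K2/[H⁺] = 10^-0.88 = 0.13183
α₁ = 1/(1 + 0.010000 + 0.13183) = 1/1.1418 = 0.8758; α₂ = α₁·K2/[H⁺] = 0.1155
α₁ + 2α₂ = 1.1067
CA = 1.1067 × 2.05 = 2.27 mmol/kg

CA = 2.27 mmol/kg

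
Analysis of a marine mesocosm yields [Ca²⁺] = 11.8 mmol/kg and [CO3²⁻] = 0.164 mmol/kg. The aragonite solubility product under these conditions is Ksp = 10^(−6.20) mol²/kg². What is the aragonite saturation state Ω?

Ksp = 10^(−6.20) = 6.310×10^-7
Ω = [Ca²⁺][CO3²⁻]/Ksp = (11.8×10^-3)(0.164×10^-3) / 6.310×10^-7 = 3.07

Ω = 3.07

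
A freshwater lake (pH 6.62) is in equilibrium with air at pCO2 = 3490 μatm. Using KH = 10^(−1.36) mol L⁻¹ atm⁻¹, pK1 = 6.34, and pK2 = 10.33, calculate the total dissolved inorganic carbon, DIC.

DIC = 0.443 mmol/L

[CO2*] = KH · pCO2 = 10^(−1.36) × 3490×10^-6 = 1.523×10^-4 mol/L
α₀ = 1/(1 + K1/[H⁺] + K1K2/[H⁺]²) = 1/(1 + 10^+0.28 + 10^-3.43) = 0.3441
DIC = [CO2*]/α₀ = 1.523×10^-4 / 0.3441 = 0.443 mmol/L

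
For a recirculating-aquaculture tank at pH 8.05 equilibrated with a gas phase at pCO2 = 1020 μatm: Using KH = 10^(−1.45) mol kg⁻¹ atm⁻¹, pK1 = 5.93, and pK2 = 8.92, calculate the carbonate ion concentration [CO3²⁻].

[CO3²⁻] = 0.644 mmol/kg

[CO2*] = KH · pCO2 = 10^(−1.45) × 1020×10^-6 = 3.619×10^-5 mol/kg
α₀ = 1/(1 + K1/[H⁺] + K1K2/[H⁺]²) = 1/(1 + 10^+2.12 + 10^+1.25) = 0.006640
DIC = [CO2*]/α₀ = 3.619×10^-5 / 0.006640 = 5.451 mmol/kg
[CO3²⁻] = α₂·DIC; α₂ = 0.1181, so [CO3²⁻] = 0.1181 × 5.451 = 0.644 mmol/kg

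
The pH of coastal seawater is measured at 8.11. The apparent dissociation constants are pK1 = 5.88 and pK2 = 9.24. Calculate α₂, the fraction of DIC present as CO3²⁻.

α₂ = 0.0686

α₂ = 1 / (1 + [H⁺]/K2 + [H⁺]²/(K1K2)) = 1 / (1 + 10^+1.13 + 10^-1.10)
   = 1 / (1 + 13.490 + 0.079433) = 1/14.569 = 0.06864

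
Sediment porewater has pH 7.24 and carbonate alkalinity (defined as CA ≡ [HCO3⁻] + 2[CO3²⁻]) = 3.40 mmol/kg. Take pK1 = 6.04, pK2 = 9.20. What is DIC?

CA = [HCO3⁻] + 2[CO3²⁻] = (α₁ + 2α₂)·DIC
At pH 7.24: [H⁺]/K1 = 10^-1.20 = 0.063096, K2/[H⁺] = 10^-1.96 = 0.010965
α₁ = 1/(1 + 0.063096 + 0.010965) = 1/1.0741 = 0.9310; α₂ = α₁·K2/[H⁺] = 0.01021
α₁ + 2α₂ = 0.9515
DIC = CA / (α₁ + 2α₂) = 3.40 / 0.9515 = 3.57 mmol/kg

DIC = 3.57 mmol/kg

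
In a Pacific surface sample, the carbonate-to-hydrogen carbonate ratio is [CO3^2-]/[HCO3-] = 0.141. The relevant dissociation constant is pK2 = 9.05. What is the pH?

From K2 = [H⁺][CO3^2-]/[HCO3-]:  pH = pK2 + log₁₀([CO3^2-]/[HCO3-])
log₁₀(0.141) = -0.851
pH = 9.05 + (-0.851) = 8.20

pH = 8.20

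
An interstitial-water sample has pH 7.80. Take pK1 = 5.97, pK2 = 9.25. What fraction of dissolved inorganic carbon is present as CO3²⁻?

α₂ = 1 / (1 + [H⁺]/K2 + [H⁺]²/(K1K2)) = 1 / (1 + 10^+1.45 + 10^-0.38)
   = 1 / (1 + 28.184 + 0.41687) = 1/29.601 = 0.03378

α₂ = 0.0338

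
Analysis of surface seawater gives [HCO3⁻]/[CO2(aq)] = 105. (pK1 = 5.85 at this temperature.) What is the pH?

pH = 7.87

From K1 = [H⁺][HCO3⁻]/[CO2(aq)]:  pH = pK1 + log₁₀([HCO3⁻]/[CO2(aq)])
log₁₀(105) = +2.021
pH = 5.85 + (+2.021) = 7.87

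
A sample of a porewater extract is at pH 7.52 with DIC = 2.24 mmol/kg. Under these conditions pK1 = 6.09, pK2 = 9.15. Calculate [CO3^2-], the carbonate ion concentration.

α₂ = 1 / (1 + [H⁺]/K2 + [H⁺]²/(K1K2)) = 1 / (1 + 10^+1.63 + 10^+0.20)
   = 1 / (1 + 42.658 + 1.5849) = 1/45.243 = 0.02210
[CO3²⁻] = α₂ × DIC = 0.02210 × 2.24 = 0.0495 mmol/kg

[CO3²⁻] = 0.0495 mmol/kg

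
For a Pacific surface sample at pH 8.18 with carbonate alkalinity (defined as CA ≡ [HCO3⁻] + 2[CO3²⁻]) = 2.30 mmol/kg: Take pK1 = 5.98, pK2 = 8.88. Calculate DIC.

CA = [HCO3⁻] + 2[CO3²⁻] = (α₁ + 2α₂)·DIC
At pH 8.18: [H⁺]/K1 = 10^-2.20 = 0.0063096, K2/[H⁺] = 10^-0.70 = 0.19953
α₁ = 1/(1 + 0.0063096 + 0.19953) = 1/1.2058 = 0.8293; α₂ = α₁·K2/[H⁺] = 0.1655
α₁ + 2α₂ = 1.1602
DIC = CA / (α₁ + 2α₂) = 2.30 / 1.1602 = 1.98 mmol/kg

DIC = 1.98 mmol/kg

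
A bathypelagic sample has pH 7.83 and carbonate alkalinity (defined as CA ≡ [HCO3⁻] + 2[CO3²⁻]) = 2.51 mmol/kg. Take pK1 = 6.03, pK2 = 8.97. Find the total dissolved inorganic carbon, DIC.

DIC = 2.39 mmol/kg

CA = [HCO3⁻] + 2[CO3²⁻] = (α₁ + 2α₂)·DIC
At pH 7.83: [H⁺]/K1 = 10^-1.80 = 0.015849, K2/[H⁺] = 10^-1.14 = 0.072444
α₁ = 1/(1 + 0.015849 + 0.072444) = 1/1.0883 = 0.9189; α₂ = α₁·K2/[H⁺] = 0.06657
α₁ + 2α₂ = 1.0520
DIC = CA / (α₁ + 2α₂) = 2.51 / 1.0520 = 2.39 mmol/kg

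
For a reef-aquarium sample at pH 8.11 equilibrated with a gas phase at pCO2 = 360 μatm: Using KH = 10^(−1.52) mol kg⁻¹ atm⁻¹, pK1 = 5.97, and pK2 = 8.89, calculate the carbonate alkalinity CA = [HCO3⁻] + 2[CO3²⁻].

[CO2*] = KH · pCO2 = 10^(−1.52) × 360×10^-6 = 1.087×10^-5 mol/kg
α₀ = 1/(1 + K1/[H⁺] + K1K2/[H⁺]²) = 1/(1 + 10^+2.14 + 10^+1.36) = 0.006175
DIC = [CO2*]/α₀ = 1.087×10^-5 / 0.006175 = 1.761 mmol/kg
CA = (α₁ + 2α₂)·DIC = (0.8524 + 2×0.1415) × 1.761 = 2.00 mmol/kg

CA = 2.00 mmol/kg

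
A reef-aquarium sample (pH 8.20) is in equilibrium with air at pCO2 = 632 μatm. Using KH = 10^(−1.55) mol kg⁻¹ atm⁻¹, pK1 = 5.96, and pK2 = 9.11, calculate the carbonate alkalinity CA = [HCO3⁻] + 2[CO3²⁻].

[CO2*] = KH · pCO2 = 10^(−1.55) × 632×10^-6 = 1.781×10^-5 mol/kg
α₀ = 1/(1 + K1/[H⁺] + K1K2/[H⁺]²) = 1/(1 + 10^+2.24 + 10^+1.33) = 0.005098
DIC = [CO2*]/α₀ = 1.781×10^-5 / 0.005098 = 3.494 mmol/kg
CA = (α₁ + 2α₂)·DIC = (0.8859 + 2×0.1090) × 3.494 = 3.86 mmol/kg

CA = 3.86 mmol/kg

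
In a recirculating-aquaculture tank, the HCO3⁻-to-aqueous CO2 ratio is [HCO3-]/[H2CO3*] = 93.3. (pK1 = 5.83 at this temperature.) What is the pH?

From K1 = [H⁺][HCO3-]/[H2CO3*]:  pH = pK1 + log₁₀([HCO3-]/[H2CO3*])
log₁₀(93.3) = +1.970
pH = 5.83 + (+1.970) = 7.80

pH = 7.80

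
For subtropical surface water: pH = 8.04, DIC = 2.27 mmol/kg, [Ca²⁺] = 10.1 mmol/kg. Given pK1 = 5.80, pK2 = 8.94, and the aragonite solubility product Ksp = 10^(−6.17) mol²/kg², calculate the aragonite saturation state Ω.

Ω = 3.77

α₂ = 1 / (1 + [H⁺]/K2 + [H⁺]²/(K1K2)) = 1 / (1 + 10^+0.90 + 10^-1.34)
   = 1 / (1 + 7.9433 + 0.045709) = 1/8.9890 = 0.1112
[CO3²⁻] = α₂ × DIC = 0.1112 × 2.27 = 0.2525 mmol/kg
Ksp = 10^(−6.17) = 6.761×10^-7
Ω = [Ca²⁺][CO3²⁻]/Ksp = (10.1×10^-3)(2.525×10^-4) / 6.761×10^-7 = 3.77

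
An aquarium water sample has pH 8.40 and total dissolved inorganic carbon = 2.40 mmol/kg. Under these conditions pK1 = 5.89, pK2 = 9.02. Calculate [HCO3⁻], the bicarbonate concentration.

[HCO3⁻] = 1.93 mmol/kg

α₁ = 1 / (1 + [H⁺]/K1 + K2/[H⁺]) = 1 / (1 + 10^-2.51 + 10^-0.62)
   = 1 / (1 + 0.0030903 + 0.23988) = 1/1.2430 = 0.8045
[HCO3⁻] = α₁ × DIC = 0.8045 × 2.40 = 1.93 mmol/kg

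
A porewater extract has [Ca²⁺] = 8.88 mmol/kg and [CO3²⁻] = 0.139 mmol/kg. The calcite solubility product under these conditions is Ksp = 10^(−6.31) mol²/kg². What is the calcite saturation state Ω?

Ksp = 10^(−6.31) = 4.898×10^-7
Ω = [Ca²⁺][CO3²⁻]/Ksp = (8.88×10^-3)(0.139×10^-3) / 4.898×10^-7 = 2.52

Ω = 2.52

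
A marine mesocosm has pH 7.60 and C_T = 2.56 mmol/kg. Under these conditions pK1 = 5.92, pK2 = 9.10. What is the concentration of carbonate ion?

α₂ = 1 / (1 + [H⁺]/K2 + [H⁺]²/(K1K2)) = 1 / (1 + 10^+1.50 + 10^-0.18)
   = 1 / (1 + 31.623 + 0.66069) = 1/33.283 = 0.03004
[CO3²⁻] = α₂ × DIC = 0.03004 × 2.56 = 0.0769 mmol/kg

[CO3²⁻] = 0.0769 mmol/kg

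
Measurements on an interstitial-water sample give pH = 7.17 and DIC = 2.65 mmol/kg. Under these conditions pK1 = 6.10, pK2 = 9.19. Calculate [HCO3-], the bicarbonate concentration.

[HCO3⁻] = 2.42 mmol/kg

α₁ = 1 / (1 + [H⁺]/K1 + K2/[H⁺]) = 1 / (1 + 10^-1.07 + 10^-2.02)
   = 1 / (1 + 0.085114 + 0.0095499) = 1/1.0947 = 0.9135
[HCO3⁻] = α₁ × DIC = 0.9135 × 2.65 = 2.42 mmol/kg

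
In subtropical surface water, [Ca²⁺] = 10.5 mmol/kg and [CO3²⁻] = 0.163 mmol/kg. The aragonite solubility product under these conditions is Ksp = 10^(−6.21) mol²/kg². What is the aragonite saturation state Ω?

Ω = 2.78

Ksp = 10^(−6.21) = 6.166×10^-7
Ω = [Ca²⁺][CO3²⁻]/Ksp = (10.5×10^-3)(0.163×10^-3) / 6.166×10^-7 = 2.78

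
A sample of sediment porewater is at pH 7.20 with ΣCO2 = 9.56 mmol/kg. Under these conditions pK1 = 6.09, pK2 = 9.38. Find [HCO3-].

[HCO3⁻] = 8.82 mmol/kg

α₁ = 1 / (1 + [H⁺]/K1 + K2/[H⁺]) = 1 / (1 + 10^-1.11 + 10^-2.18)
   = 1 / (1 + 0.077625 + 0.0066069) = 1/1.0842 = 0.9223
[HCO3⁻] = α₁ × DIC = 0.9223 × 9.56 = 8.82 mmol/kg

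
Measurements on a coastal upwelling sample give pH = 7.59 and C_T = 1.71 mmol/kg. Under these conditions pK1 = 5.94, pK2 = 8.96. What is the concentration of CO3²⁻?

[CO3²⁻] = 0.0685 mmol/kg

α₂ = 1 / (1 + [H⁺]/K2 + [H⁺]²/(K1K2)) = 1 / (1 + 10^+1.37 + 10^-0.28)
   = 1 / (1 + 23.442 + 0.52481) = 1/24.967 = 0.04005
[CO3²⁻] = α₂ × DIC = 0.04005 × 1.71 = 0.0685 mmol/kg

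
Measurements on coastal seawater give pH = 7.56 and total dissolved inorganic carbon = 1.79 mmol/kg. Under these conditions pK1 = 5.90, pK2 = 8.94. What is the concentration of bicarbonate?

α₁ = 1 / (1 + [H⁺]/K1 + K2/[H⁺]) = 1 / (1 + 10^-1.66 + 10^-1.38)
   = 1 / (1 + 0.021878 + 0.041687) = 1/1.0636 = 0.9402
[HCO3⁻] = α₁ × DIC = 0.9402 × 1.79 = 1.68 mmol/kg

[HCO3⁻] = 1.68 mmol/kg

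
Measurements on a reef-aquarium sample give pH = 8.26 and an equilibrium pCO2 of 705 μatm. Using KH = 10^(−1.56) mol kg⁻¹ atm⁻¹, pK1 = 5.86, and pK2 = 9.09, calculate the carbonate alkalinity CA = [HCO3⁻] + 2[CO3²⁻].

[CO2*] = KH · pCO2 = 10^(−1.56) × 705×10^-6 = 1.942×10^-5 mol/kg
α₀ = 1/(1 + K1/[H⁺] + K1K2/[H⁺]²) = 1/(1 + 10^+2.40 + 10^+1.57) = 0.003456
DIC = [CO2*]/α₀ = 1.942×10^-5 / 0.003456 = 5.618 mmol/kg
CA = (α₁ + 2α₂)·DIC = (0.8681 + 2×0.1284) × 5.618 = 6.32 mmol/kg

CA = 6.32 mmol/kg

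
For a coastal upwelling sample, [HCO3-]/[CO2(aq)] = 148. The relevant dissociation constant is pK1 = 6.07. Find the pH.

pH = 8.24

From K1 = [H⁺][HCO3-]/[CO2(aq)]:  pH = pK1 + log₁₀([HCO3-]/[CO2(aq)])
log₁₀(148) = +2.170
pH = 6.07 + (+2.170) = 8.24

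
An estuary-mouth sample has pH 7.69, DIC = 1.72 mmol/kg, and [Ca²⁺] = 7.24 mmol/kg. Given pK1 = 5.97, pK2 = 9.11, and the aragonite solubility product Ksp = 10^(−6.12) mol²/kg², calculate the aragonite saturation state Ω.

Ω = 0.590

α₂ = 1 / (1 + [H⁺]/K2 + [H⁺]²/(K1K2)) = 1 / (1 + 10^+1.42 + 10^-0.30)
   = 1 / (1 + 26.303 + 0.50119) = 1/27.804 = 0.03597
[CO3²⁻] = α₂ × DIC = 0.03597 × 1.72 = 0.06186 mmol/kg
Ksp = 10^(−6.12) = 7.586×10^-7
Ω = [Ca²⁺][CO3²⁻]/Ksp = (7.24×10^-3)(6.186×10^-5) / 7.586×10^-7 = 0.590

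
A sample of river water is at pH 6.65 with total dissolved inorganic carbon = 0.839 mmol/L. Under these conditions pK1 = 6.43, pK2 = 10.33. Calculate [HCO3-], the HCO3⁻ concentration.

α₁ = 1 / (1 + [H⁺]/K1 + K2/[H⁺]) = 1 / (1 + 10^-0.22 + 10^-3.68)
   = 1 / (1 + 0.60256 + 0.00020893) = 1/1.6028 = 0.6239
[HCO3⁻] = α₁ × DIC = 0.6239 × 0.839 = 0.523 mmol/L

[HCO3⁻] = 0.523 mmol/L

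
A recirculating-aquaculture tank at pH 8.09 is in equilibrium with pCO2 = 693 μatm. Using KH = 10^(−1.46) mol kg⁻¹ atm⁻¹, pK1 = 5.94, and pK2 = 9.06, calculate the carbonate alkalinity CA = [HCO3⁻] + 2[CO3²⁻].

CA = 4.12 mmol/kg

[CO2*] = KH · pCO2 = 10^(−1.46) × 693×10^-6 = 2.403×10^-5 mol/kg
α₀ = 1/(1 + K1/[H⁺] + K1K2/[H⁺]²) = 1/(1 + 10^+2.15 + 10^+1.18) = 0.006354
DIC = [CO2*]/α₀ = 2.403×10^-5 / 0.006354 = 3.782 mmol/kg
CA = (α₁ + 2α₂)·DIC = (0.8975 + 2×0.09617) × 3.782 = 4.12 mmol/kg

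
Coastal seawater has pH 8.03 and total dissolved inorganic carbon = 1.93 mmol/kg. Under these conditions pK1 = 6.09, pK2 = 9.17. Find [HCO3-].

[HCO3⁻] = 1.78 mmol/kg

α₁ = 1 / (1 + [H⁺]/K1 + K2/[H⁺]) = 1 / (1 + 10^-1.94 + 10^-1.14)
   = 1 / (1 + 0.011482 + 0.072444) = 1/1.0839 = 0.9226
[HCO3⁻] = α₁ × DIC = 0.9226 × 1.93 = 1.78 mmol/kg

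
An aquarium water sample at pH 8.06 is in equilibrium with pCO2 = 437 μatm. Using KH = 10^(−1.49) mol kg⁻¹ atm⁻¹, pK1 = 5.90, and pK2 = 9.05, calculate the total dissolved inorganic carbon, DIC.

[CO2*] = KH · pCO2 = 10^(−1.49) × 437×10^-6 = 1.414×10^-5 mol/kg
α₀ = 1/(1 + K1/[H⁺] + K1K2/[H⁺]²) = 1/(1 + 10^+2.16 + 10^+1.17) = 0.006237
DIC = [CO2*]/α₀ = 1.414×10^-5 / 0.006237 = 2.27 mmol/kg

DIC = 2.27 mmol/kg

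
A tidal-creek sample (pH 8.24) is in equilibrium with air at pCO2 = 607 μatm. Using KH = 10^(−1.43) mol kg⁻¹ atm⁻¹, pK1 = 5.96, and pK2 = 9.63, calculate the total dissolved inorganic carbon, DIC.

DIC = 4.49 mmol/kg

[CO2*] = KH · pCO2 = 10^(−1.43) × 607×10^-6 = 2.255×10^-5 mol/kg
α₀ = 1/(1 + K1/[H⁺] + K1K2/[H⁺]²) = 1/(1 + 10^+2.28 + 10^+0.89) = 0.005017
DIC = [CO2*]/α₀ = 2.255×10^-5 / 0.005017 = 4.49 mmol/kg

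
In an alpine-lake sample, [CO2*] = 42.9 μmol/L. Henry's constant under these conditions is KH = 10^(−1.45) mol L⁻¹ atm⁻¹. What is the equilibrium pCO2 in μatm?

KH = 10^(−1.45) = 3.548×10^-2 mol L⁻¹ atm⁻¹
pCO2 = [CO2*]/KH = 42.9×10^-6 / 3.548×10^-2 = 1.21×10^-3 atm = 1210 μatm

pCO2 = 1210 μatm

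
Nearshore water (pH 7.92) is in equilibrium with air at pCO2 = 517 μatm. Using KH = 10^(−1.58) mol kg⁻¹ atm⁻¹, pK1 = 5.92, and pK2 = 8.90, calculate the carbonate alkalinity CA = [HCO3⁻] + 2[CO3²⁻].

[CO2*] = KH · pCO2 = 10^(−1.58) × 517×10^-6 = 1.360×10^-5 mol/kg
α₀ = 1/(1 + K1/[H⁺] + K1K2/[H⁺]²) = 1/(1 + 10^+2.00 + 10^+1.02) = 0.008971
DIC = [CO2*]/α₀ = 1.360×10^-5 / 0.008971 = 1.516 mmol/kg
CA = (α₁ + 2α₂)·DIC = (0.8971 + 2×0.09394) × 1.516 = 1.64 mmol/kg

CA = 1.64 mmol/kg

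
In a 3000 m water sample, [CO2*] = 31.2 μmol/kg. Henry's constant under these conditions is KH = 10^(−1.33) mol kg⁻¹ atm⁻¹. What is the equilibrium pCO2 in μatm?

pCO2 = 667 μatm

KH = 10^(−1.33) = 4.677×10^-2 mol kg⁻¹ atm⁻¹
pCO2 = [CO2*]/KH = 31.2×10^-6 / 4.677×10^-2 = 6.67×10^-4 atm = 667 μatm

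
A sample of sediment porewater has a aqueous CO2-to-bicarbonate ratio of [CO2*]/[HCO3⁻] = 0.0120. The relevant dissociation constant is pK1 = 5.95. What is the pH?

From K1 = [H⁺][HCO3⁻]/[CO2*]:  pH = pK1 − log₁₀([CO2*]/[HCO3⁻])
log₁₀(0.0120) = -1.921
pH = 5.95 − (-1.921) = 7.87

pH = 7.87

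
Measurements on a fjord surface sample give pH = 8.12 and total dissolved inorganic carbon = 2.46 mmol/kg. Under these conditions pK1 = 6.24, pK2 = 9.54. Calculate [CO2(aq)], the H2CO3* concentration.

α₀ = 1 / (1 + K1/[H⁺] + K1K2/[H⁺]²) = 1 / (1 + 10^+1.88 + 10^+0.46)
   = 1 / (1 + 75.858 + 2.8840) = 1/79.742 = 0.01254
[CO2*] = α₀ × DIC = 0.01254 × 2.46 = 0.0308 mmol/kg

[CO2*] = 0.0308 mmol/kg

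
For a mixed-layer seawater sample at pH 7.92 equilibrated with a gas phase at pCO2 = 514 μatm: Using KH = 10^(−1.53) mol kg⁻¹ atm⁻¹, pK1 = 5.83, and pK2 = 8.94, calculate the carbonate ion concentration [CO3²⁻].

[CO3²⁻] = 0.178 mmol/kg

[CO2*] = KH · pCO2 = 10^(−1.53) × 514×10^-6 = 1.517×10^-5 mol/kg
α₀ = 1/(1 + K1/[H⁺] + K1K2/[H⁺]²) = 1/(1 + 10^+2.09 + 10^+1.07) = 0.007365
DIC = [CO2*]/α₀ = 1.517×10^-5 / 0.007365 = 2.060 mmol/kg
[CO3²⁻] = α₂·DIC; α₂ = 0.08653, so [CO3²⁻] = 0.08653 × 2.060 = 0.178 mmol/kg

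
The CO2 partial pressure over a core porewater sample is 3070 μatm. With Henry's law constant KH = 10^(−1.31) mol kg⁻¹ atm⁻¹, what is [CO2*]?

KH = 10^(−1.31) = 4.898×10^-2 mol kg⁻¹ atm⁻¹
[CO2*] = KH · pCO2 = 4.898×10^-2 × 3070×10^-6 atm = 1.50×10^-4 mol/kg

[CO2*] = 150 μmol/kg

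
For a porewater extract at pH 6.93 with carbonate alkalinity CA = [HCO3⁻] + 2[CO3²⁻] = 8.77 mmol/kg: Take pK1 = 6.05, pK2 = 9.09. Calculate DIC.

DIC = 9.85 mmol/kg

CA = [HCO3⁻] + 2[CO3²⁻] = (α₁ + 2α₂)·DIC
At pH 6.93: [H⁺]/K1 = 10^-0.88 = 0.13183, K2/[H⁺] = 10^-2.16 = 0.0069183
α₁ = 1/(1 + 0.13183 + 0.0069183) = 1/1.1387 = 0.8782; α₂ = α₁·K2/[H⁺] = 0.006075
α₁ + 2α₂ = 0.8903
DIC = CA / (α₁ + 2α₂) = 8.77 / 0.8903 = 9.85 mmol/kg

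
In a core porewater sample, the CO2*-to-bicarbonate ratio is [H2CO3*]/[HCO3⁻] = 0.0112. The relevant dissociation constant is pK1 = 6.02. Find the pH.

pH = 7.97

From K1 = [H⁺][HCO3⁻]/[H2CO3*]:  pH = pK1 − log₁₀([H2CO3*]/[HCO3⁻])
log₁₀(0.0112) = -1.951
pH = 6.02 − (-1.951) = 7.97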